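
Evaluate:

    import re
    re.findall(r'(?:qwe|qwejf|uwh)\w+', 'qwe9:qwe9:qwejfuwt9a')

No capturing groups, so `findall` returns the 3 full match strings.

['qwe9', 'qwe9', 'qwejfuwt9a']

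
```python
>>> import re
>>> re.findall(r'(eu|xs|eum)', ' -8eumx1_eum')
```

['eu', 'eu']

Alternation tries branches left to right and keeps the first one that lets the overall match succeed at that position.
`findall` collects group 1 from each match (2 total).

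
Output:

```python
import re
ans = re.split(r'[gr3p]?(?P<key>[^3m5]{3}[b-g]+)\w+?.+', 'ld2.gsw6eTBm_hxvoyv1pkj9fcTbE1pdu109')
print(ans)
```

['l', 'd2.g', '']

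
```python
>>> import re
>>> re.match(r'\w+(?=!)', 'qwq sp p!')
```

None

The lookaround is zero-width — it requires the adjacent text to match without consuming it, so the asserted text isn't part of the match.
`match` is anchored at position 0; if the pattern doesn't fit there, it returns None.
Here the pattern fails at index 0, so the call returns None.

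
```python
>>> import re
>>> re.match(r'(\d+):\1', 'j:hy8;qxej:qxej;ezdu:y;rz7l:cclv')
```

A backreference is literal: `\1` must see the identical characters the first group matched.
`re.match` won't scan ahead — the pattern has to work from the very first character.
Here the pattern fails at index 0, so the call returns None.

None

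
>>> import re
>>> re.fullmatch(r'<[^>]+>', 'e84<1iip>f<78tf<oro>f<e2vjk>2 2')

None

`re.fullmatch` is like wrapping the pattern in `^…$` (in single-line mode).
Here the pattern can't cover the whole string, so the call returns None.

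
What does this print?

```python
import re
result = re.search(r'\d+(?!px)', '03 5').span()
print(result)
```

A negative assertion filters positions out without eating any characters.
`re.search` tries every starting position until one works.
The match spans [0:2] → '03'.

(0, 2)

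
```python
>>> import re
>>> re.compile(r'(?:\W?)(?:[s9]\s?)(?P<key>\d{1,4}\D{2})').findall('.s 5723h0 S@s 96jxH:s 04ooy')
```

['96jx', '04oo']

Pattern: optionally a non-word character (non-capturing group); then one of [s9], then optionally whitespace (non-capturing group); then 1 to 4 of a digit, then exactly 2 of a non-digit (captured as 'key').
Walking the string: at [11:18] match '@s 96jx', group 1 = '96jx'; at [19:26] match ':s 04oo', group 1 = '04oo'.
`findall` collects group 1 from each match (2 total).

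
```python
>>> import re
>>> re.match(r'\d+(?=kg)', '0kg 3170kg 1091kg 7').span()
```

(0, 1)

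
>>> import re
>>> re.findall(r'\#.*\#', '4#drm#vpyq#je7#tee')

['#drm#vpyq#je7#']

With no groups in the pattern, `findall` gives back each whole match — 1 here.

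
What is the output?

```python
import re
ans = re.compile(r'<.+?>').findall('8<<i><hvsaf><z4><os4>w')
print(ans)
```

['<<i>', '<hvsaf>', '<z4>', '<os4>']

A non-greedy quantifier consumes as few characters as it can — just enough that the remainder of the pattern still matches from where it stops; whatever follows it matches normally.
Scanning left to right: at [1:5] → '<<i>'; at [5:12] → '<hvsaf>'; at [12:16] → '<z4>'; at [16:21] → '<os4>'.
Since nothing is captured, `findall` lists the 4 matched substrings directly.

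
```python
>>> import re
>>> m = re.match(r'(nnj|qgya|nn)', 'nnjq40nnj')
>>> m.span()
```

Alternation tries branches left to right and keeps the first one that lets the overall match succeed at that position.
`re.match` won't scan ahead — the pattern has to work from the very first character.
The match spans [0:3] → 'nnj'.
Captured: group 1 = 'nnj'.

(0, 3)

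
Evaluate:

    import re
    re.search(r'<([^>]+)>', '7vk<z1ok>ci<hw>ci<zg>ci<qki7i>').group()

The match spans [3:9] → '<z1ok>'.

'<z1ok>'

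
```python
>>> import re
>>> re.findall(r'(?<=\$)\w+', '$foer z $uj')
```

Lookahead/lookbehind check context without consuming it, so the matched span excludes the asserted characters.
With no groups in the pattern, `findall` gives back each whole match — 2 here.

['foer', 'uj']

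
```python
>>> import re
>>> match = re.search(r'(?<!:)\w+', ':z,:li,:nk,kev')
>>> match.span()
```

The negative lookahead/lookbehind blocks any match where the forbidden context is present.
`re.search` tries every starting position until one works.
The match spans [5:6] → 'i'.

(5, 6)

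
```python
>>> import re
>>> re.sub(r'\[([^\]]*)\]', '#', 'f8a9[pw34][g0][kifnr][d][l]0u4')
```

'f8a9#####0u4'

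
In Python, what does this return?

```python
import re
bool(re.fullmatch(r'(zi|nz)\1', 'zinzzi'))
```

False

For `fullmatch`, every character of the input must be accounted for by the pattern.
Here there's no way to consume every character, so the call returns None, and `bool(None)` is False.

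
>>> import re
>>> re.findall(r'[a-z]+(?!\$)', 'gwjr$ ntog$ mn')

A negative assertion filters positions out without eating any characters.
No capturing groups, so `findall` returns the 3 full match strings.

['gwj', 'nto', 'mn']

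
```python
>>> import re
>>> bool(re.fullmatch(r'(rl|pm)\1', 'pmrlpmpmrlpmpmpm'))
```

False

`re.fullmatch` requires the pattern to consume the entire string.
Here there's no way to consume every character, so the call returns None, and `bool(None)` is False.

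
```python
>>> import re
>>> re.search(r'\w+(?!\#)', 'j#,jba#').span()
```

`(?!…)`/`(?<!…)` only lets a position through if the neighbouring text does NOT match; no characters are consumed.
The match spans [3:5] → 'jb'.

(3, 5)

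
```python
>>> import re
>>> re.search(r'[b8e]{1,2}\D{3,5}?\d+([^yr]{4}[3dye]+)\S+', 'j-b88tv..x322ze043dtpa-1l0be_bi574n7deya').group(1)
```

'ze043d'

The match spans [3:40] → '88tv..x322ze043dtpa-1l0be_bi574n7deya'.
Captured: group 1 = 'ze043d'.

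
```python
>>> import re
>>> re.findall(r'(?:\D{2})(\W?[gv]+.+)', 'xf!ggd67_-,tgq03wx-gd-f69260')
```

['!ggd67_-,tgq03wx-gd-f69260']

One capturing group, so `findall` returns just the captured substring from the one match — 1 in all.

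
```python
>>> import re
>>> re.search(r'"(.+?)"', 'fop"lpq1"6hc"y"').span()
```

A non-greedy quantifier consumes as few characters as it can — just enough that the remainder of the pattern still matches from where it stops; whatever follows it matches normally.
The match spans [3:9] → '"lpq1"'.

(3, 9)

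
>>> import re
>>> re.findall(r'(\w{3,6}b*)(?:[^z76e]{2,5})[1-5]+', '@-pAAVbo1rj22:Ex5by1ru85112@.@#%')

['pAAVbo', 'Ex5by1']

Pattern: 3 to 6 of a word character, then zero or more of the literal 'b' (captured); then 2 to 5 of any character except [z76e] (non-capturing group); then one or more of a character in [1-5].
Walking the string: at [2:13] match 'pAAVbo1rj22', group 1 = 'pAAVbo'; at [14:27] match 'Ex5by1ru85112', group 1 = 'Ex5by1'.
One capturing group, so `findall` returns just the captured substring from each match — 2 in all.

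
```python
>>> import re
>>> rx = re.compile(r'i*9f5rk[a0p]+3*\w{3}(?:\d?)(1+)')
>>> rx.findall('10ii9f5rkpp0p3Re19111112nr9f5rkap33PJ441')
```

Pattern: zero or more of the literal 'i', then the literal '9f', then the literal '5rk'; then one or more of one of [a0p], then zero or more of a literal '3', then exactly 3 of a word character; then optionally a digit (non-capturing group); then one or more of a literal '1' (captured).
Scanning left to right: at [2:23] match 'ii9f5rkpp0p3Re1911111', group 1 = '11111'; at [26:40] match '9f5rkap33PJ441', group 1 = '1'.
One capturing group, so `findall` returns just the captured substring from each match — 2 in all.

['11111', '1']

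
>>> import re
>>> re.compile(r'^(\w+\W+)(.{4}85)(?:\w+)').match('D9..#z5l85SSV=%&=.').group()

'D9..#z5l85SSV'

Pattern: anchored at the start of the string; then one or more of a word character, then one or more of a non-word character (captured); then exactly 4 of any character, then the literal '85' (captured); then one or more of a word character (non-capturing group).
With `match`, the pattern is implicitly anchored at the beginning.
The match spans [0:13] → 'D9..#z5l85SSV'.
Captured: group 1 = 'D9..', group 2 = '#z5l85'.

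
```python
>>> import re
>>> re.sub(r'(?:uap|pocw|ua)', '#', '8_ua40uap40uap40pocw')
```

`|` is ordered: at each position the engine commits to the first alternative that works.
`sub` substitutes '#' at each match site.

'8_#40#40#40#'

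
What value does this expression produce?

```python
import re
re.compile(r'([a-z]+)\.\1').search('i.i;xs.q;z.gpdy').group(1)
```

'i'

The match spans [0:3] → 'i.i'.
Captured: group 1 = 'i'.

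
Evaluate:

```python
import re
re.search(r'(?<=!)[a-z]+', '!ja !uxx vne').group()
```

'ja'

The positive lookaround only admits positions where the adjacent text matches; those characters stay outside the span.
`re.search` tries every starting position until one works.
The match spans [1:3] → 'ja'.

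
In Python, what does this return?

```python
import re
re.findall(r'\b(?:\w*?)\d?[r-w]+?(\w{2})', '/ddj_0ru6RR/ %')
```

Lazy quantifiers expand one character at a time until the remainder of the pattern can match.
One capturing group, so `findall` returns just the captured substring from the one match — 1 in all.

['u6']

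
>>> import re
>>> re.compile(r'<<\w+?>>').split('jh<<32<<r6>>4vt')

`split` removes every match and returns the 2 fragments in between.

['jh<<32', '4vt']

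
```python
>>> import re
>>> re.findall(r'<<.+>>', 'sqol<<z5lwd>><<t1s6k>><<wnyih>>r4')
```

['<<z5lwd>><<t1s6k>><<wnyih>>']

Matches: at [4:31] → '<<z5lwd>><<t1s6k>><<wnyih>>'.
No capturing groups, so `findall` returns the 1 full match string.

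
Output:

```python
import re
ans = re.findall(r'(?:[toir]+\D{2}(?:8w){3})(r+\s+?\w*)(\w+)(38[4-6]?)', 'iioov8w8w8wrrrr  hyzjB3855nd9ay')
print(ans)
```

[('rrrr  hyzj', 'B', '385')]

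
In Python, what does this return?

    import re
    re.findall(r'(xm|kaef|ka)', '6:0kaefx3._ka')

The regex engine tests alternatives in the order written; an earlier branch that matches wins even if a later one would match more.
Matches: at [3:7] match 'kaef', group 1 = 'kaef'; at [11:13] match 'ka', group 1 = 'ka'.
`findall` collects group 1 from each match (2 total).

['kaef', 'ka']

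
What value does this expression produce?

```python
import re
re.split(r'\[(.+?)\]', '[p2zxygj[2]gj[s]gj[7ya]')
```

With the lazy modifier that quantifier settles for the fewest repetitions that let the rest of the pattern succeed (the atoms after it are unaffected and can still be greedy).
Matches to split on: at [0:11] → '[p2zxygj[2]'; at [13:16] → '[s]'; at [18:23] → '[7ya]'.
Because the pattern has a capturing group, `split` also inserts each captured text between the pieces.

['', 'p2zxygj[2', 'gj', 's', 'gj', '7ya', '']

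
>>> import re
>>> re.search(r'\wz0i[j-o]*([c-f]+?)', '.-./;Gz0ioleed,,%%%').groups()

('e',)

Pattern: a word character, then the literal 'z0i', then zero or more of a character in [j-o]; then one or more of a character in [c-f] (lazy) (captured).
`re.search` tries every starting position until one works.
The match spans [5:12] → 'Gz0iole'.
Captured: group 1 = 'e'.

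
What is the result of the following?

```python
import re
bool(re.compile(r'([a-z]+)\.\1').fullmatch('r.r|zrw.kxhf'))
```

A backreference is literal: `\1` must see the identical characters the first group matched.
`fullmatch` succeeds only if the pattern covers the string from start to end.
Here the string isn't matched end-to-end, so the call returns None, and `bool(None)` is False.

False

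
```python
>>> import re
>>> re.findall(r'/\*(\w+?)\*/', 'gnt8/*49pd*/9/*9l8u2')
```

Because there's exactly one group, `findall` drops the full match and keeps group 1 from the one hit.

['49pd']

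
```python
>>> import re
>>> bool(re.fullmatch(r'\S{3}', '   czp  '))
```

`re.fullmatch` is like wrapping the pattern in `^…$` (in single-line mode).
Here there's no way to consume every character, so the call returns None, and `bool(None)` is False.

False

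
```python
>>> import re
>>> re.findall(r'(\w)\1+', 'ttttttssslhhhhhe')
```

['t', 's', 'h']

`\1` has to match the exact text group 1 already captured.
Walking the string: at [0:6] match 'tttttt', group 1 = 't'; at [6:9] match 'sss', group 1 = 's'; at [10:15] match 'hhhhh', group 1 = 'h'.
One capturing group, so `findall` returns just the captured substring from each match — 3 in all.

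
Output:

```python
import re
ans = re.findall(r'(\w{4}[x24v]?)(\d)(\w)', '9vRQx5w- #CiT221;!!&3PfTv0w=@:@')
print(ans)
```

[('9vRQx', '5', 'w'), ('CiT2', '2', '1'), ('3PfTv', '0', 'w')]

The pattern matches exactly 4 of a word character, then optionally one of [x24v] (captured); then a digit (captured); then a word character (captured).
Scanning left to right: at [0:7] match '9vRQx5w', groups = ('9vRQx', '5', 'w'); at [10:16] match 'CiT221', groups = ('CiT2', '2', '1'); at [20:27] match '3PfTv0w', groups = ('3PfTv', '0', 'w').
Multiple groups make `findall` return tuples — one 3-tuple for each match.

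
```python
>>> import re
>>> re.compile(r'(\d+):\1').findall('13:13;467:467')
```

['13', '467']

A backreference is literal: `\1` must see the identical characters the first group matched.
One capturing group, so `findall` returns just the captured substring from each match — 2 in all.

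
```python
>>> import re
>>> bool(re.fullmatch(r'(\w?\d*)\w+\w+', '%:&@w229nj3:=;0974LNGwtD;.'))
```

False

The pattern matches optionally a word character, then zero or more of a digit (captured); then one or more of a word character; then one or more of a word character.
`re.fullmatch` is like wrapping the pattern in `^…$` (in single-line mode).
Here the string isn't matched end-to-end, so the call returns None, and `bool(None)` is False.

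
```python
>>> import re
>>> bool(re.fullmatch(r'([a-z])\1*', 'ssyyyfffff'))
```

A backreference is literal: `\1` must see the identical characters the first group matched.
`fullmatch` succeeds only if the pattern covers the string from start to end.
Here the string isn't matched end-to-end, so the call returns None, and `bool(None)` is False.

False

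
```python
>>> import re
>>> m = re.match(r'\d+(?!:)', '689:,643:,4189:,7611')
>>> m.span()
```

(0, 2)

Because the assertion is negative and zero-width, positions next to the forbidden text are skipped.
`re.match` only tries the pattern at the start of the string.
The match spans [0:2] → '68'.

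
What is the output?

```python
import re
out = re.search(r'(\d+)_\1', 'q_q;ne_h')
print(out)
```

None

The backreference `\1` re-matches whatever the first group consumed, character for character.
`re.search` tries every starting position until one works.
Here nothing in the string fits, so the call returns None.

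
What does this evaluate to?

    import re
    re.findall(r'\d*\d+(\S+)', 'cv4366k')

The pattern matches zero or more of a digit; then one or more of a digit; then one or more of a non-whitespace character (captured).
One capturing group, so `findall` returns just the captured substring from the one match — 1 in all.

['k']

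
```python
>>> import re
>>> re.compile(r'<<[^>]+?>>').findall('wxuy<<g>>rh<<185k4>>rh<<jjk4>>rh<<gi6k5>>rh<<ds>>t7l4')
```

No capturing groups, so `findall` returns the 5 full match strings.

['<<g>>', '<<185k4>>', '<<jjk4>>', '<<gi6k5>>', '<<ds>>']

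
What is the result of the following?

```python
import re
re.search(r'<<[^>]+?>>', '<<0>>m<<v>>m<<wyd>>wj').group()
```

'<<0>>'

Unlike `match`, `search` isn't anchored — it looks for the pattern anywhere in the string.
The match spans [0:5] → '<<0>>'.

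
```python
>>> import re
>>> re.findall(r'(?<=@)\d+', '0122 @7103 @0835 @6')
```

Lookahead/lookbehind check context without consuming it, so the matched span excludes the asserted characters.
Walking the string: at [6:10] → '7103'; at [12:16] → '0835'; at [18:19] → '6'.
Since nothing is captured, `findall` lists the 3 matched substrings directly.

['7103', '0835', '6']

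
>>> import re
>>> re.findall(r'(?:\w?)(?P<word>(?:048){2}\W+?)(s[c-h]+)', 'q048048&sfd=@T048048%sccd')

[('048048&', 'sfd'), ('048048%', 'sccd')]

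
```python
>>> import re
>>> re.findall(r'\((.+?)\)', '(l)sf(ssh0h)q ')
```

['l', 'ssh0h']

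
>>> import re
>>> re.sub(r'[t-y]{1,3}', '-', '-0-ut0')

'-0--0'

`sub` substitutes '-' at each match site.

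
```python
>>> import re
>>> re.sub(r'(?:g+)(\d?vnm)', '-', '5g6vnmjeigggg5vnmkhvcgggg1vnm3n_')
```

'5-jei-khvc-3n_'

The pattern matches one or more of a literal 'g' (non-capturing group); then optionally a digit, then the literal 'vnm' (captured).
Matches: at [1:6] → 'g6vnm'; at [9:17] → 'gggg5vnm'; at [21:29] → 'gggg1vnm'.
`sub` substitutes '-' at each match site.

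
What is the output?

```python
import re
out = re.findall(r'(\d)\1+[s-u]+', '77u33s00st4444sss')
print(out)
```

['7', '3', '0', '4']

`\1` has to match the exact text group 1 already captured.
`findall` collects group 1 from each match (4 total).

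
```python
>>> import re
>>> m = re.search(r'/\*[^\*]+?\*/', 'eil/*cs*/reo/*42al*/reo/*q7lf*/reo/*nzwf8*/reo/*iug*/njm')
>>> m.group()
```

The match spans [3:9] → '/*cs*/'.

'/*cs*/'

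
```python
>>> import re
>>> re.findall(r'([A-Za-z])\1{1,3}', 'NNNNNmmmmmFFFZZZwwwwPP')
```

A backreference is literal: `\1` must see the identical characters the first group matched.
Matches: at [0:4] match 'NNNN', group 1 = 'N'; at [5:9] match 'mmmm', group 1 = 'm'; at [10:13] match 'FFF', group 1 = 'F'; at [13:16] match 'ZZZ', group 1 = 'Z'; at [16:20] match 'wwww', group 1 = 'w'; ….
`findall` collects group 1 from each match (6 total).

['N', 'm', 'F', 'Z', 'w', 'P']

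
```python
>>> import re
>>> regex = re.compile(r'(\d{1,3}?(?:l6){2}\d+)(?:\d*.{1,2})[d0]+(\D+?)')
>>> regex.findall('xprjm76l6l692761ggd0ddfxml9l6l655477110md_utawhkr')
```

[('76l6l692761', 'f'), ('9l6l655477110', '_')]

Lazy quantifiers expand one character at a time until the remainder of the pattern can match.
Multiple groups make `findall` return tuples — one 2-tuple for each match.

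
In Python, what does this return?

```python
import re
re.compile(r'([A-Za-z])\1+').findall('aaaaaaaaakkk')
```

['a', 'k']

A backreference is literal: `\1` must see the identical characters the first group matched.
Matches: at [0:9] match 'aaaaaaaaa', group 1 = 'a'; at [9:12] match 'kkk', group 1 = 'k'.
One capturing group, so `findall` returns just the captured substring from each match — 2 in all.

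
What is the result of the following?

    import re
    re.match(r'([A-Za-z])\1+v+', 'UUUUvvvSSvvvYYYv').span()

(0, 7)

After group 1 captures some text, `\1` only succeeds where that same text appears again.
`re.match` won't scan ahead — the pattern has to work from the very first character.
The match spans [0:7] → 'UUUUvvv'.
Captured: group 1 = 'U'.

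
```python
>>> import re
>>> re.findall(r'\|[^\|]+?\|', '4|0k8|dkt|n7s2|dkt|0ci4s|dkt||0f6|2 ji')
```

['|0k8|', '|n7s2|', '|0ci4s|', '|0f6|']

Since nothing is captured, `findall` lists the 4 matched substrings directly.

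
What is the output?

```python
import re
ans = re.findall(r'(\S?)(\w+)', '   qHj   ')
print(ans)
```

[('q', 'Hj')]

`findall` packs the 2 group values into a tuple for every match.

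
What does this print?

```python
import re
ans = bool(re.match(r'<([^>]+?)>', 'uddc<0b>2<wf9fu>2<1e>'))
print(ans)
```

`re.match` only tries the pattern at the start of the string.
Here position 0 doesn't satisfy it, so the call returns None, and `bool(None)` is False.

False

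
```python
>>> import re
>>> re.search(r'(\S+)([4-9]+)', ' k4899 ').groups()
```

('k489', '9')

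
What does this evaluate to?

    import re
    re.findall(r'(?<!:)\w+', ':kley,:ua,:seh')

A negative assertion filters positions out without eating any characters.
Matches: at [2:5] → 'ley'; at [8:9] → 'a'; at [12:14] → 'eh'.
Since nothing is captured, `findall` lists the 3 matched substrings directly.

['ley', 'a', 'eh']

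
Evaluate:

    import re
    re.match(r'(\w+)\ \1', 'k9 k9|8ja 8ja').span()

`re.match` only tries the pattern at the start of the string.
The match spans [0:5] → 'k9 k9'.

(0, 5)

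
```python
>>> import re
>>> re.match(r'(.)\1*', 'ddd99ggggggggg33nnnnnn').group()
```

`match` is anchored at position 0; if the pattern doesn't fit there, it returns None.
The match spans [0:3] → 'ddd'.

'ddd'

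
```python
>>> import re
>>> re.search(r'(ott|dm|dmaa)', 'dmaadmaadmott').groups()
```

The match spans [0:2] → 'dm'.
Captured: group 1 = 'dm'.

('dm',)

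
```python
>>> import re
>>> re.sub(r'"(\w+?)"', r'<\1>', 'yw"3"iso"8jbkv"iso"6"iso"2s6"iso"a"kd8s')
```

`\1` in the replacement pulls in group 1's text for each match.

'yw<3>iso<8jbkv>iso<6>iso<2s6>iso<a>kd8s'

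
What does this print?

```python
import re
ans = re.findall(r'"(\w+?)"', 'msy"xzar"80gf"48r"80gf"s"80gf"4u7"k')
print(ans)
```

['xzar', '48r', 's', '4u7']

Because there's exactly one group, `findall` drops the full match and keeps group 1 from each hit.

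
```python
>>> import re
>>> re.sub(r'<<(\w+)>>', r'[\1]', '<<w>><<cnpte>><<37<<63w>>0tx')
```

'[w][cnpte]<<37[63w]0tx'

Matches: at [0:5] → '<<w>>'; at [5:14] → '<<cnpte>>'; at [18:25] → '<<63w>>'.
The replacement refers to a captured group, so each match is rewritten using its own captured text.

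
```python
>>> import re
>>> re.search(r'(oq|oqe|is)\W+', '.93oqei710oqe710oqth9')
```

None

Here nothing in the string fits, so the call returns None.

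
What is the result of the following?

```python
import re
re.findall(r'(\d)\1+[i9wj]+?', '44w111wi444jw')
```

After group 1 captures some text, `\1` only succeeds where that same text appears again.
Matches: at [0:3] match '44w', group 1 = '4'; at [3:7] match '111w', group 1 = '1'; at [8:12] match '444j', group 1 = '4'.
With a single group, `findall` returns only what that group captured — 3 items.

['4', '1', '4']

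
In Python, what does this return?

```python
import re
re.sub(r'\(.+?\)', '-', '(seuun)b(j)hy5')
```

'-b-hy5'

A non-greedy quantifier consumes as few characters as it can — just enough that the remainder of the pattern still matches from where it stops; whatever follows it matches normally.
Each match is replaced by '-'.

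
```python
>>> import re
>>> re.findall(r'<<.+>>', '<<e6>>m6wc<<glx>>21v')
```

['<<e6>>m6wc<<glx>>']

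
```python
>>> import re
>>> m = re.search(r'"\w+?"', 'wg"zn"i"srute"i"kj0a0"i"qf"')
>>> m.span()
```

(2, 6)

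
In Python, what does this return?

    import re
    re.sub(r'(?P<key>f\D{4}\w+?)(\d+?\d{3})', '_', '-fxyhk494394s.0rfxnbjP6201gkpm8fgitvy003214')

The `?` after the quantifier makes it lazy — it takes as little as possible before letting the rest of the pattern try.
`sub` substitutes '_' at each match site.

'-_4s.0r_gkpm8_14'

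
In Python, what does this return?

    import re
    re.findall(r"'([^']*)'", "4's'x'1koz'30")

Matches: at [1:4] match "'s'", group 1 = 's'; at [5:11] match "'1koz'", group 1 = '1koz'.
With a single group, `findall` returns only what that group captured — 2 items.

['s', '1koz']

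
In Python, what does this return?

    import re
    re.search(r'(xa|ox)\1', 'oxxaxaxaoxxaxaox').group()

'xaxa'

After group 1 captures some text, `\1` only succeeds where that same text appears again.
The match spans [2:6] → 'xaxa'.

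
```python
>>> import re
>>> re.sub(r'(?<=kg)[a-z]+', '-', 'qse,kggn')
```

'qse,kg-'

The `(?=…)`/`(?<=…)` assertion just peeks at neighbouring text; it doesn't advance the match position.
Matches: at [6:8] → 'gn'.
Each match is replaced by '-'.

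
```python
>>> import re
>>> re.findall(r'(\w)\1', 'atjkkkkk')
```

['k', 'k']

A backreference is literal: `\1` must see the identical characters the first group matched.
Walking the string: at [3:5] match 'kk', group 1 = 'k'; at [5:7] match 'kk', group 1 = 'k'.
`findall` collects group 1 from each match (2 total).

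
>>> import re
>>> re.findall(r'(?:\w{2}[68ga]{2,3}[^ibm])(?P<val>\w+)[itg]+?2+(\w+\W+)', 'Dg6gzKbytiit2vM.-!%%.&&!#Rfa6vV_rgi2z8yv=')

[('Kbytii', 'vM.-!%%.&&!#'), ('V_rg', 'z8yv=')]

Multiple groups make `findall` return tuples — one 2-tuple for each match.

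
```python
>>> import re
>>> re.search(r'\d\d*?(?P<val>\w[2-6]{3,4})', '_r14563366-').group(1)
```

'45633'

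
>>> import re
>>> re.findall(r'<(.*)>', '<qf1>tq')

`findall` collects group 1 from the one match (1 total).

['qf1']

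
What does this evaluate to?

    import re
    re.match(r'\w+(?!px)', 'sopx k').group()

Because the assertion is negative and zero-width, positions next to the forbidden text are skipped.
With `match`, the pattern is implicitly anchored at the beginning.
The match spans [0:4] → 'sopx'.

'sopx'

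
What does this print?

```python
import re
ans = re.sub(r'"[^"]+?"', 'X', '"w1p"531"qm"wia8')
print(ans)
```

Matches: at [0:5] → '"w1p"'; at [8:12] → '"qm"'.
`sub` substitutes 'X' at each match site.

X531Xwia8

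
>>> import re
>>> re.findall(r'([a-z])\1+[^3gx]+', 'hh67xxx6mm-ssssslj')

['h', 'x']

The backreference `\1` re-matches whatever the first group consumed, character for character.
Walking the string: at [0:4] match 'hh67', group 1 = 'h'; at [4:18] match 'xxx6mm-ssssslj', group 1 = 'x'.
`findall` collects group 1 from each match (2 total).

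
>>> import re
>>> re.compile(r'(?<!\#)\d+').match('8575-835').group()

'8575'

`re.match` won't scan ahead — the pattern has to work from the very first character.
The match spans [0:4] → '8575'.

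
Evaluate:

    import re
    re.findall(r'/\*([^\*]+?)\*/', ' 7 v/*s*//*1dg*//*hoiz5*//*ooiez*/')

With a single group, `findall` returns only what that group captured — 4 items.

['s', '1dg', 'hoiz5', 'ooiez']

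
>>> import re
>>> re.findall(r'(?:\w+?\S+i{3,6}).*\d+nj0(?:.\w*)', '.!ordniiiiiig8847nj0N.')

This matches one or more of a word character (lazy), then one or more of a non-whitespace character, then 3 to 6 of a literal 'i' (non-capturing group); then zero or more of any character, then one or more of a digit, then the literal 'nj0'; then any character, then zero or more of a word character (non-capturing group).
Scanning left to right: at [2:21] → 'ordniiiiiig8847nj0N'.
Since nothing is captured, `findall` lists the 1 matched substring directly.

['ordniiiiiig8847nj0N']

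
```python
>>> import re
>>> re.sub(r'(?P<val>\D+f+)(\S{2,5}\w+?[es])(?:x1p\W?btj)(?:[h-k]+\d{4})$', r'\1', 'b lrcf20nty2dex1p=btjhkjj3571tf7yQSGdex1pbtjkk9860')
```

This matches one or more of a non-digit, then one or more of a literal 'f' (captured as 'val'); then 2 to 5 of a non-whitespace character, then one or more of a word character (lazy), then one of [es] (captured); then the literal 'x1p', then optionally a non-word character, then the literal 'btj' (non-capturing group); then one or more of a character in [h-k], then exactly 4 of a digit (non-capturing group); then anchored at the end.
Matches: at [29:50] → 'tf7yQSGdex1pbtjkk9860'.
`\1` in the replacement pulls in group 1's text for each match.

'b lrcf20nty2dex1p=btjhkjj3571tf'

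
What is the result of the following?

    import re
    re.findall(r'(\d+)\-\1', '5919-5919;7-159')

['5919']

`\1` is not a pattern — it's the concrete string captured by group 1, re-applied verbatim.
Walking the string: at [0:9] match '5919-5919', group 1 = '5919'.
One capturing group, so `findall` returns just the captured substring from the one match — 1 in all.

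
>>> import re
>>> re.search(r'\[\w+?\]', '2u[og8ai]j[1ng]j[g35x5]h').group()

'[og8ai]'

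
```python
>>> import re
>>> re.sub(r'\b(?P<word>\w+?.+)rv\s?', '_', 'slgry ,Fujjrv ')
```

The pattern matches a word boundary (`\b`, zero-width); then one or more of a word character (lazy), then one or more of any character (captured as 'word'); then the literal 'rv', then optionally whitespace.
`sub` substitutes '_' at each match site.

'_'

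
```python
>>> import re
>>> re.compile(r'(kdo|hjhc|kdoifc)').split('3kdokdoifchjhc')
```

The regex engine tests alternatives in the order written; an earlier branch that matches wins even if a later one would match more.
Matches to split on: at [1:4] → 'kdo'; at [4:7] → 'kdo'; at [10:14] → 'hjhc'.
The group in the pattern means `split` returns the separators' captures alongside the pieces.

['3', 'kdo', '', 'kdo', 'ifc', 'hjhc', '']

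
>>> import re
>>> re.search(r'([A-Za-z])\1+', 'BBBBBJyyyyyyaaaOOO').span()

(0, 5)

`\1` has to match the exact text group 1 already captured.
The match spans [0:5] → 'BBBBB'.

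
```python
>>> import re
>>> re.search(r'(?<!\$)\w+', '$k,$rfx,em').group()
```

The negative lookahead/lookbehind blocks any match where the forbidden context is present.
The match spans [5:7] → 'fx'.

'fx'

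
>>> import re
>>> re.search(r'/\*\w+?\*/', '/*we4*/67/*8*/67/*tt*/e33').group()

`re.search` tries every starting position until one works.
The match spans [0:7] → '/*we4*/'.

'/*we4*/'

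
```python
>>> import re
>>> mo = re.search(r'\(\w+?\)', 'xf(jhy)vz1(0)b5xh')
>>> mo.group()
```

`re.search` tries every starting position until one works.
The match spans [2:7] → '(jhy)'.

'(jhy)'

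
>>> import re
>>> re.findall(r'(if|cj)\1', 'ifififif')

`\1` is not a pattern — it's the concrete string captured by group 1, re-applied verbatim.
Walking the string: at [0:4] match 'ifif', group 1 = 'if'; at [4:8] match 'ifif', group 1 = 'if'.
One capturing group, so `findall` returns just the captured substring from each match — 2 in all.

['if', 'if']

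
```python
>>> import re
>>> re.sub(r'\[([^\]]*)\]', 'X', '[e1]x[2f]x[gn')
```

'XxXx[gn'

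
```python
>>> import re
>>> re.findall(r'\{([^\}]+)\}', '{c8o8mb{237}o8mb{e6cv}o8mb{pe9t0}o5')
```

['c8o8mb{237', 'e6cv', 'pe9t0']

Walking the string: at [0:12] match '{c8o8mb{237}', group 1 = 'c8o8mb{237'; at [16:22] match '{e6cv}', group 1 = 'e6cv'; at [26:33] match '{pe9t0}', group 1 = 'pe9t0'.
With a single group, `findall` returns only what that group captured — 3 items.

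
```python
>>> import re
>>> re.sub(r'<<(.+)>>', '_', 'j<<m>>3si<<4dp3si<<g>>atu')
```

Matches: at [1:22] → '<<m>>3si<<4dp3si<<g>>'.
Each match is replaced by '_'.

'j_atu'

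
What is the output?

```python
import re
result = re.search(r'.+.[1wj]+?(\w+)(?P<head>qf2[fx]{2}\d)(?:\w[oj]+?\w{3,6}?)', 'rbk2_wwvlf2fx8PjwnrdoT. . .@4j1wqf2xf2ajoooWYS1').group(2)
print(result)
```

qf2xf2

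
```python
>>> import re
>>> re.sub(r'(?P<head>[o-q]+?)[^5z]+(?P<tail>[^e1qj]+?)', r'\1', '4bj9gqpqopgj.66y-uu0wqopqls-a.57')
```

The pattern matches one or more of a character in [o-q] (lazy) (captured as 'head'); then one or more of any character except [5z]; then one or more of any character except [e1qj] (lazy) (captured as 'tail').
With the lazy modifier that quantifier settles for the fewest repetitions that let the rest of the pattern succeed (the atoms after it are unaffected and can still be greedy).
Matches: at [5:31] → 'qpqopgj.66y-uu0wqopqls-a.5'.
`\1` in the replacement pulls in group 1's text for each match.

'4bj9gq7'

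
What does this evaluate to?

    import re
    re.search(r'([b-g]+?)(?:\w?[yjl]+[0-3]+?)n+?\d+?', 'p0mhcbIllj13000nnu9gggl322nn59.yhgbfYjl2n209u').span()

The pattern matches one or more of a character in [b-g] (lazy) (captured); then optionally a word character, then one or more of one of [yjl], then one or more of a character in [0-3] (lazy) (non-capturing group); then one or more of a literal 'n' (lazy), then one or more of a digit (lazy).
A non-greedy quantifier consumes as few characters as it can — just enough that the remainder of the pattern still matches from where it stops; whatever follows it matches normally.
`re.search` scans for the first position where the pattern succeeds.
The match spans [19:29] → 'gggl322nn5'.
Captured: group 1 = 'gg'.

(19, 29)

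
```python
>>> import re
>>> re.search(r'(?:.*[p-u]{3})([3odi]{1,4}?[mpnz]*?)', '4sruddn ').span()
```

(0, 5)

The pattern matches zero or more of any character, then exactly 3 of a character in [p-u] (non-capturing group); then 1 to 4 of one of [3odi] (lazy), then zero or more of one of [mpnz] (lazy) (captured).
Unlike `match`, `search` isn't anchored — it looks for the pattern anywhere in the string.
The match spans [0:5] → '4srud'.
Captured: group 1 = 'd'.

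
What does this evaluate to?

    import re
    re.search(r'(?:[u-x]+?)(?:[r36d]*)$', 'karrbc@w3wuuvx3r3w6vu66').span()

(19, 23)

Pattern: one or more of a character in [u-x] (lazy) (non-capturing group); then zero or more of one of [r36d] (non-capturing group); then anchored at the end.
`re.search` tries every starting position until one works.
The match spans [19:23] → 'vu66'.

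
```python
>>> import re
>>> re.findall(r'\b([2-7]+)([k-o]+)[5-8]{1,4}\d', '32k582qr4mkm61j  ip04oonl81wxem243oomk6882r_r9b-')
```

[('32', 'k')]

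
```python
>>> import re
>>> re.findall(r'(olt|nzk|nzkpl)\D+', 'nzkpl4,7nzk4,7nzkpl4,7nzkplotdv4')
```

['nzk', 'nzk', 'nzk']

`|` is ordered: at each position the engine commits to the first alternative that works.
Because there's exactly one group, `findall` drops the full match and keeps group 1 from each hit.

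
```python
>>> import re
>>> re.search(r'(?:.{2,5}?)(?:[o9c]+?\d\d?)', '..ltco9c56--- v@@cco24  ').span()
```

This matches 2 to 5 of any character (lazy) (non-capturing group); then one or more of one of [o9c] (lazy), then a digit, then optionally a digit (non-capturing group).
`re.search` tries every starting position until one works.
The match spans [0:7] → '..ltco9'.

(0, 7)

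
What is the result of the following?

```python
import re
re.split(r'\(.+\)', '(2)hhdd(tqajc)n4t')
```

Splitting on the pattern gives 2 pieces.

['', 'n4t']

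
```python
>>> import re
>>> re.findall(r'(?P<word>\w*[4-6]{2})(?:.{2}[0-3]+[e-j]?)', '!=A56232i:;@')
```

This matches zero or more of a word character, then exactly 2 of a character in [4-6] (captured as 'word'); then exactly 2 of any character, then one or more of a character in [0-3], then optionally a character in [e-j] (non-capturing group).
Walking the string: at [2:9] match 'A56232i', group 1 = 'A56'.
One capturing group, so `findall` returns just the captured substring from the one match — 1 in all.

['A56']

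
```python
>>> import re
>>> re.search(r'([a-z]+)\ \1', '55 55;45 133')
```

None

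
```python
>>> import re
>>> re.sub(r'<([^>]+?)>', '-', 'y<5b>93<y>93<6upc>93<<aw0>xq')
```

'y-93-93-93-xq'

`sub` substitutes '-' at each match site.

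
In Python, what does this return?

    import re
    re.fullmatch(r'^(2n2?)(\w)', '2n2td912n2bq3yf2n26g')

None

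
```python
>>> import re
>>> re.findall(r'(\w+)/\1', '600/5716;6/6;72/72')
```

['6', '72']

The backreference `\1` re-matches whatever the first group consumed, character for character.
Matches: at [9:12] match '6/6', group 1 = '6'; at [13:18] match '72/72', group 1 = '72'.
One capturing group, so `findall` returns just the captured substring from each match — 2 in all.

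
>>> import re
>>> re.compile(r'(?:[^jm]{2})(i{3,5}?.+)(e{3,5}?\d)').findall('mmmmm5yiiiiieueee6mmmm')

[('iiiiieu', 'eee6')]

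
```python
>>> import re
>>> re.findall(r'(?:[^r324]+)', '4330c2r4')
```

['0c']

This matches one or more of any character except [r324] (non-capturing group).
Scanning left to right: at [3:5] → '0c'.
Since nothing is captured, `findall` lists the 1 matched substring directly.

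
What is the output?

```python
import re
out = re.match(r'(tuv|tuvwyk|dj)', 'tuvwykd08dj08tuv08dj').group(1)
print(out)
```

tuv

Alternation tries branches left to right and keeps the first one that lets the overall match succeed at that position.
`re.match` won't scan ahead — the pattern has to work from the very first character.
The match spans [0:3] → 'tuv'.
Captured: group 1 = 'tuv'.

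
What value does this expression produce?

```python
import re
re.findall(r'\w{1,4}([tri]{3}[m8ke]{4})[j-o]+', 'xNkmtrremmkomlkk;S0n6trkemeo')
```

['trremmk']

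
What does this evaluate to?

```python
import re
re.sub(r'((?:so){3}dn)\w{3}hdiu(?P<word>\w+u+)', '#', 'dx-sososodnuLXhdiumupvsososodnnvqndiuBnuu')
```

'dx-#'

Pattern: the literal 'so' repeated 3 times, then the literal 'dn' (captured); then exactly 3 of a word character, then the literal 'hd', then the literal 'iu'; then one or more of a word character, then one or more of the literal 'u' (captured as 'word').
Matches: at [3:41] → 'sososodnuLXhdiumupvsososodnnvqndiuBnuu'.
Each match is replaced by '#'.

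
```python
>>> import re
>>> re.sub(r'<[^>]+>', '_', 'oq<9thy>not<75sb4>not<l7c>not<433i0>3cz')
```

'oq_not_not_not_3cz'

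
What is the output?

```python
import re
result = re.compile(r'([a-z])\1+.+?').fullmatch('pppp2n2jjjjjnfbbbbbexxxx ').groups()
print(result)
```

('p',)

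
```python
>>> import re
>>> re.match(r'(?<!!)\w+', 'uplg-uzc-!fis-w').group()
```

'uplg'

`match` is anchored at position 0; if the pattern doesn't fit there, it returns None.
The match spans [0:4] → 'uplg'.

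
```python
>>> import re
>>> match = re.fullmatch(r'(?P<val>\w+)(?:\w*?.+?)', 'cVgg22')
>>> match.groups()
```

('cVgg2',)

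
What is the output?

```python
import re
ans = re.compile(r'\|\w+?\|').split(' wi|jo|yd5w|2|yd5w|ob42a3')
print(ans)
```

Matches to split on: at [3:7] → '|jo|'; at [11:14] → '|2|'.
Each match becomes a cut point; 3 segments remain.

[' wi', 'yd5w', 'yd5w|ob42a3']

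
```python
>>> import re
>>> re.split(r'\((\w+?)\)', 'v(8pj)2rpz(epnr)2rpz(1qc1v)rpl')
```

['v', '8pj', '2rpz', 'epnr', '2rpz', '1qc1v', 'rpl']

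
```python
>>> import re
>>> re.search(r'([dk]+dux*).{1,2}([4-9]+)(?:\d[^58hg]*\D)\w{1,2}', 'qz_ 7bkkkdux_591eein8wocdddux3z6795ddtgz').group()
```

'kkkdux_591eein8w'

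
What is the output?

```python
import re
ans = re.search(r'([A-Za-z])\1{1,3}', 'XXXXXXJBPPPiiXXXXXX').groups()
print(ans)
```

After group 1 captures some text, `\1` only succeeds where that same text appears again.
`search` walks the string left to right and returns the first match it finds.
The match spans [0:4] → 'XXXX'.
Captured: group 1 = 'X'.

('X',)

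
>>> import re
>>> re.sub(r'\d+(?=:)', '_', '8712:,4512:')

Because the assertion is zero-width, the text it checks is not consumed and won't appear in the result.
Every occurrence is swapped for '_'.

'_:,_:'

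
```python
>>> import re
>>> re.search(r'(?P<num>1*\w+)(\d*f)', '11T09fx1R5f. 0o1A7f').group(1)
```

The match spans [0:11] → '11T09fx1R5f'.
Captured: group 1 = '11T09fx1R5', group 2 = 'f'.

'11T09fx1R5'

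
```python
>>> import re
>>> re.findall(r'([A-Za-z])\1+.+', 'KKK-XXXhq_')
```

['K']

`\1` has to match the exact text group 1 already captured.
With a single group, `findall` returns only what that group captured — 1 item.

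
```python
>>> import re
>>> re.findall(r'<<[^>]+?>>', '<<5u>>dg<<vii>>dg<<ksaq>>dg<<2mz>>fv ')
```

Since nothing is captured, `findall` lists the 4 matched substrings directly.

['<<5u>>', '<<vii>>', '<<ksaq>>', '<<2mz>>']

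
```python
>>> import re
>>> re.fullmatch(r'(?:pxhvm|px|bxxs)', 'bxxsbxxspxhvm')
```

`re.fullmatch` requires the pattern to consume the entire string.
Here the pattern can't cover the whole string, so the call returns None.

None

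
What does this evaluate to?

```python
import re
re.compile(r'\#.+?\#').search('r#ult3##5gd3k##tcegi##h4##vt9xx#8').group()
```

'#ult3#'

With the lazy modifier that quantifier settles for the fewest repetitions that let the rest of the pattern succeed (the atoms after it are unaffected and can still be greedy).
The match spans [1:7] → '#ult3#'.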